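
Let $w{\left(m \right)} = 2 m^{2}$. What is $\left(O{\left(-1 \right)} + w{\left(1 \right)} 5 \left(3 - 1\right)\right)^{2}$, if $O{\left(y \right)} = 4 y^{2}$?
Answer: $576$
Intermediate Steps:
$\left(O{\left(-1 \right)} + w{\left(1 \right)} 5 \left(3 - 1\right)\right)^{2} = \left(4 \left(-1\right)^{2} + 2 \cdot 1^{2} \cdot 5 \left(3 - 1\right)\right)^{2} = \left(4 \cdot 1 + 2 \cdot 1 \cdot 5 \cdot 2\right)^{2} = \left(4 + 2 \cdot 5 \cdot 2\right)^{2} = \left(4 + 10 \cdot 2\right)^{2} = \left(4 + 20\right)^{2} = 24^{2} = 576$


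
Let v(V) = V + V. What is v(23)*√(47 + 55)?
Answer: 46*√102 ≈ 464.58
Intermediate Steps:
v(V) = 2*V
v(23)*√(47 + 55) = (2*23)*√(47 + 55) = 46*√102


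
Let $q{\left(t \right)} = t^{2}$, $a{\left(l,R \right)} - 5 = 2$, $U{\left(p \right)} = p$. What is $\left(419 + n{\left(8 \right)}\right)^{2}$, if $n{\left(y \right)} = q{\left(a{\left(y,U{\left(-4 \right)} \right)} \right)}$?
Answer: $219024$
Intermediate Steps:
$a{\left(l,R \right)} = 7$ ($a{\left(l,R \right)} = 5 + 2 = 7$)
$n{\left(y \right)} = 49$ ($n{\left(y \right)} = 7^{2} = 49$)
$\left(419 + n{\left(8 \right)}\right)^{2} = \left(419 + 49\right)^{2} = 468^{2} = 219024$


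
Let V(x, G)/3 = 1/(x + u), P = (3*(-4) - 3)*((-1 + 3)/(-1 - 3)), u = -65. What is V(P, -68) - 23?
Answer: -2651/115 ≈ -23.052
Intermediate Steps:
P = 15/2 (P = (-12 - 3)*(2/(-4)) = -30*(-1)/4 = -15*(-1/2) = 15/2 ≈ 7.5000)
V(x, G) = 3/(-65 + x) (V(x, G) = 3/(x - 65) = 3/(-65 + x))
V(P, -68) - 23 = 3/(-65 + 15/2) - 23 = 3/(-115/2) - 23 = 3*(-2/115) - 23 = -6/115 - 23 = -2651/115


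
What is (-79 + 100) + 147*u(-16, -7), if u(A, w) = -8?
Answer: -1155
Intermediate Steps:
(-79 + 100) + 147*u(-16, -7) = (-79 + 100) + 147*(-8) = 21 - 1176 = -1155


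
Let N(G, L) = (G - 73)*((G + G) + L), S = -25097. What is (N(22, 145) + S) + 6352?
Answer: -28384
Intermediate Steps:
N(G, L) = (-73 + G)*(L + 2*G) (N(G, L) = (-73 + G)*(2*G + L) = (-73 + G)*(L + 2*G))
(N(22, 145) + S) + 6352 = ((-146*22 - 73*145 + 2*22**2 + 22*145) - 25097) + 6352 = ((-3212 - 10585 + 2*484 + 3190) - 25097) + 6352 = ((-3212 - 10585 + 968 + 3190) - 25097) + 6352 = (-9639 - 25097) + 6352 = -34736 + 6352 = -28384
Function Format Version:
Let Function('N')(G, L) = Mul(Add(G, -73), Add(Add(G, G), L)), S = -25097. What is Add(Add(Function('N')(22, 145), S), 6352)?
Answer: -28384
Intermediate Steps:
Function('N')(G, L) = Mul(Add(-73, G), Add(L, Mul(2, G))) (Function('N')(G, L) = Mul(Add(-73, G), Add(Mul(2, G), L)) = Mul(Add(-73, G), Add(L, Mul(2, G))))
Add(Add(Function('N')(22, 145), S), 6352) = Add(Add(Add(Mul(-146, 22), Mul(-73, 145), Mul(2, Pow(22, 2)), Mul(22, 145)), -25097), 6352) = Add(Add(Add(-3212, -10585, Mul(2, 484), 3190), -25097), 6352) = Add(Add(Add(-3212, -10585, 968, 3190), -25097), 6352) = Add(Add(-9639, -25097), 6352) = Add(-34736, 6352) = -28384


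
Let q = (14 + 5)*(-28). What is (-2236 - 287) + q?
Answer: -3055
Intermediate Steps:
q = -532 (q = 19*(-28) = -532)
(-2236 - 287) + q = (-2236 - 287) - 532 = -2523 - 532 = -3055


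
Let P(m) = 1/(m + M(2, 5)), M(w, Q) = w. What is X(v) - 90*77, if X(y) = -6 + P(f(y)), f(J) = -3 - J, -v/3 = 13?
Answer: -263567/38 ≈ -6936.0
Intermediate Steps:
v = -39 (v = -3*13 = -39)
P(m) = 1/(2 + m) (P(m) = 1/(m + 2) = 1/(2 + m))
X(y) = -6 + 1/(-1 - y) (X(y) = -6 + 1/(2 + (-3 - y)) = -6 + 1/(-1 - y))
X(v) - 90*77 = (-7 - 6*(-39))/(1 - 39) - 90*77 = (-7 + 234)/(-38) - 6930 = -1/38*227 - 6930 = -227/38 - 6930 = -263567/38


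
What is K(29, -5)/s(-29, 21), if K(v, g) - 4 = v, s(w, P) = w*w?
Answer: 33/841 ≈ 0.039239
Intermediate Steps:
s(w, P) = w²
K(v, g) = 4 + v
K(29, -5)/s(-29, 21) = (4 + 29)/((-29)²) = 33/841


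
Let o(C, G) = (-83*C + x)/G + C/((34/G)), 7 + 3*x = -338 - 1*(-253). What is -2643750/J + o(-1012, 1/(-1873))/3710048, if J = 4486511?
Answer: -34168045792976775755/794998342479081072 ≈ -42.979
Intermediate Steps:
x = -92/3 (x = -7/3 + (-338 - 1*(-253))/3 = -7/3 + (-338 + 253)/3 = -7/3 + (⅓)*(-85) = -7/3 - 85/3 = -92/3 ≈ -30.667)
o(C, G) = (-92/3 - 83*C)/G + C*G/34 (o(C, G) = (-83*C - 92/3)/G + C/((34/G)) = (-92/3 - 83*C)/G + C*(G/34) = (-92/3 - 83*C)/G + C*G/34)
-2643750/J + o(-1012, 1/(-1873))/3710048 = -2643750/4486511 + ((-3128 - 8466*(-1012) + 3*(-1012)*(1/(-1873))²)/(102*(1/(-1873))))/3710048 = -2643750*1/4486511 + ((-3128 + 8567592 + 3*(-1012)*(-1/1873)²)/(102*(-1/1873)))*(1/3710048) = -2643750/4486511 + ((1/102)*(-1873)*(-3128 + 8567592 + 3*(-1012)*(1/3508129)))*(1/3710048) = -2643750/4486511 + ((1/102)*(-1873)*(-3128 + 8567592 - 3036/3508129))*(1/3710048) = -2643750/4486511 + ((1/102)*(-1873)*(30045244524820/3508129))*(1/3710048) = -2643750/4486511 - 15022622262410/95523*1/3710048 = -2643750/4486511 - 7511311131205/177197457552 = -34168045792976775755/794998342479081072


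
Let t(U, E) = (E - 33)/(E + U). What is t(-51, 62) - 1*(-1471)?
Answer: 16210/11 ≈ 1473.6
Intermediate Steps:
t(U, E) = (-33 + E)/(E + U)
t(-51, 62) - 1*(-1471) = (-33 + 62)/(62 - 51) - 1*(-1471) = 29/11 + 1471 = 16210/11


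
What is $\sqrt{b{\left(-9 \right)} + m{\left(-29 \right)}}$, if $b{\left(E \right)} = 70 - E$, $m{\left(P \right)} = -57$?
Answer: $\sqrt{22} \approx 4.6904$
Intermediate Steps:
$\sqrt{b{\left(-9 \right)} + m{\left(-29 \right)}} = \sqrt{\left(70 - -9\right) - 57} = \sqrt{\left(70 + 9\right) - 57} = \sqrt{79 - 57} = \sqrt{22}$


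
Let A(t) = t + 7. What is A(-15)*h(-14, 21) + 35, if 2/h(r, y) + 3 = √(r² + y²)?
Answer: 5483/157 - 28*√13/157 ≈ 34.281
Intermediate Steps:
A(t) = 7 + t
h(r, y) = 2/(-3 + √(r² + y²))
A(-15)*h(-14, 21) + 35 = (7 - 15)*(2/(-3 + √((-14)² + 21²))) + 35 = -16/(-3 + √(196 + 441)) + 35 = -16/(-3 + √637) + 35 = -16/(-3 + 7*√13) + 35 = 35 - 16/(-3 + 7*√13)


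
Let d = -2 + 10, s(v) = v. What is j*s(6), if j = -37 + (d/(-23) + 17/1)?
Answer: -2808/23 ≈ -122.09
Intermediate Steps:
d = 8
j = -468/23 (j = -37 + (8/(-23) + 17/1) = -37 + (8*(-1/23) + 17*1) = -37 + (-8/23 + 17) = -37 + 383/23 = -468/23 ≈ -20.348)
j*s(6) = -468/23*6 = -2808/23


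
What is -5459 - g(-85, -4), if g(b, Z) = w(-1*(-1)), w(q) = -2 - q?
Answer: -5456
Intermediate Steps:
g(b, Z) = -3 (g(b, Z) = -2 - (-1)*(-1) = -2 - 1*1 = -2 - 1 = -3)
-5459 - g(-85, -4) = -5459 - 1*(-3) = -5459 + 3 = -5456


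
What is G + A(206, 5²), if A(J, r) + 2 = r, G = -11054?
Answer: -11031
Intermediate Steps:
A(J, r) = -2 + r
G + A(206, 5²) = -11054 + (-2 + 5²) = -11054 + (-2 + 25) = -11054 + 23 = -11031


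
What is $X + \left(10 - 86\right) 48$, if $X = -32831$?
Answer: $-36479$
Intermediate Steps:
$X + \left(10 - 86\right) 48 = -32831 + \left(10 - 86\right) 48 = -32831 - 3648 = -36479$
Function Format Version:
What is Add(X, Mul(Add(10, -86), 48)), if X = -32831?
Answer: -36479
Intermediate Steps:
Add(X, Mul(Add(10, -86), 48)) = Add(-32831, Mul(Add(10, -86), 48)) = Add(-32831, Mul(-76, 48)) = Add(-32831, -3648) = -36479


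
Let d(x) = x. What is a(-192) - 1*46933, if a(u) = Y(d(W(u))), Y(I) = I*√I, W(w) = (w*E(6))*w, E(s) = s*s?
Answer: 1528776875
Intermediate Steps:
E(s) = s²
W(w) = 36*w² (W(w) = (w*6²)*w = (w*36)*w = (36*w)*w = 36*w²)
Y(I) = I^(3/2)
a(u) = 216*(u²)^(3/2) (a(u) = (36*u²)^(3/2) = 216*(u²)^(3/2))
a(-192) - 1*46933 = 216*((-192)²)^(3/2) - 1*46933 = 216*36864^(3/2) - 46933 = 216*7077888 - 46933 = 1528823808 - 46933 = 1528776875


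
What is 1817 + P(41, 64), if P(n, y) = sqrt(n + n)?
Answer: 1817 + sqrt(82) ≈ 1826.1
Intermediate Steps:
P(n, y) = sqrt(2)*sqrt(n) (P(n, y) = sqrt(2*n) = sqrt(2)*sqrt(n))
1817 + P(41, 64) = 1817 + sqrt(2)*sqrt(41) = 1817 + sqrt(82)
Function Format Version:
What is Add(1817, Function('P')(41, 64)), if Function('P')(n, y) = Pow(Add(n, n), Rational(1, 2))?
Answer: Add(1817, Pow(82, Rational(1, 2))) ≈ 1826.1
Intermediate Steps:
Function('P')(n, y) = Mul(Pow(2, Rational(1, 2)), Pow(n, Rational(1, 2))) (Function('P')(n, y) = Pow(Mul(2, n), Rational(1, 2)) = Mul(Pow(2, Rational(1, 2)), Pow(n, Rational(1, 2))))
Add(1817, Function('P')(41, 64)) = Add(1817, Mul(Pow(2, Rational(1, 2)), Pow(41, Rational(1, 2)))) = Add(1817, Pow(82, Rational(1, 2)))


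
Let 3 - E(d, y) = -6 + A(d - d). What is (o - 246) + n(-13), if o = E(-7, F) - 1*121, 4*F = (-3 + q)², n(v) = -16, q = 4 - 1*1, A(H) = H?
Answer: -374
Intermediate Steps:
q = 3 (q = 4 - 1 = 3)
F = 0 (F = (-3 + 3)²/4 = (¼)*0² = (¼)*0 = 0)
E(d, y) = 9 (E(d, y) = 3 - (-6 + (d - d)) = 3 - (-6 + 0) = 3 - 1*(-6) = 3 + 6 = 9)
o = -112 (o = 9 - 1*121 = 9 - 121 = -112)
(o - 246) + n(-13) = (-112 - 246) - 16 = -358 - 16 = -374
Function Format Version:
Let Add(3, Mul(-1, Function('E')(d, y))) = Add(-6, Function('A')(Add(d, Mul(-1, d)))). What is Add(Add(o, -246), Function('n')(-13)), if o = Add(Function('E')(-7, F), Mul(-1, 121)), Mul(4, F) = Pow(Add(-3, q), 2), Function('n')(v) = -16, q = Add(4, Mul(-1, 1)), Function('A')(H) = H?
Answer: -374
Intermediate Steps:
q = 3 (q = Add(4, -1) = 3)
F = 0 (F = Mul(Rational(1, 4), Pow(Add(-3, 3), 2)) = Mul(Rational(1, 4), Pow(0, 2)) = Mul(Rational(1, 4), 0) = 0)
Function('E')(d, y) = 9 (Function('E')(d, y) = Add(3, Mul(-1, Add(-6, Add(d, Mul(-1, d))))) = Add(3, Mul(-1, Add(-6, 0))) = Add(3, Mul(-1, -6)) = Add(3, 6) = 9)
o = -112 (o = Add(9, Mul(-1, 121)) = Add(9, -121) = -112)
Add(Add(o, -246), Function('n')(-13)) = Add(Add(-112, -246), -16) = Add(-358, -16) = -374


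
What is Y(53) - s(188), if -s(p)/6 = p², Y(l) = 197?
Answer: 212261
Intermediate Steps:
s(p) = -6*p²
Y(53) - s(188) = 197 - (-6)*188² = 197 - (-6)*35344 = 197 - 1*(-212064) = 197 + 212064 = 212261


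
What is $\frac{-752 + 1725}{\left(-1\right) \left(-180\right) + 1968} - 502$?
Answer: $- \frac{1077323}{2148} \approx -501.55$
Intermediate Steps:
$\frac{-752 + 1725}{\left(-1\right) \left(-180\right) + 1968} - 502 = \frac{973}{180 + 1968} - 502 = \frac{973}{2148} - 502 = - \frac{1077323}{2148}$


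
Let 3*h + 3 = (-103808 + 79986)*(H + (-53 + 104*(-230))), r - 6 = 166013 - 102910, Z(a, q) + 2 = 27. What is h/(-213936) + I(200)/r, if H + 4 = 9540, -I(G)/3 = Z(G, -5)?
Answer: -21704382513599/40503861072 ≈ -535.86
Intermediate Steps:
Z(a, q) = 25 (Z(a, q) = -2 + 27 = 25)
I(G) = -75 (I(G) = -3*25 = -75)
H = 9536 (H = -4 + 9540 = 9536)
r = 63109 (r = 6 + (166013 - 102910) = 6 + 63103 = 63109)
h = 343918211/3 (h = -1 + ((-103808 + 79986)*(9536 + (-53 + 104*(-230))))/3 = -1 + (-23822*(9536 + (-53 - 23920)))/3 = -1 + (-23822*(9536 - 23973))/3 = -1 + (-23822*(-14437))/3 = -1 + (⅓)*343918214 = -1 + 343918214/3 = 343918211/3 ≈ 1.1464e+8)
h/(-213936) + I(200)/r = (343918211/3)/(-213936) - 75/63109 = (343918211/3)*(-1/213936) - 75*1/63109 = -343918211/641808 - 75/63109 = -21704382513599/40503861072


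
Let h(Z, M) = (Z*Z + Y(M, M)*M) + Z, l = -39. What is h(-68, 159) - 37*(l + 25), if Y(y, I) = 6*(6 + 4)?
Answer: 14614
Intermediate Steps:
Y(y, I) = 60 (Y(y, I) = 6*10 = 60)
h(Z, M) = Z + Z² + 60*M (h(Z, M) = (Z*Z + 60*M) + Z = (Z² + 60*M) + Z = Z + Z² + 60*M)
h(-68, 159) - 37*(l + 25) = (-68 + (-68)² + 60*159) - 37*(-39 + 25) = (-68 + 4624 + 9540) - 37*(-14) = 14096 + 518 = 14614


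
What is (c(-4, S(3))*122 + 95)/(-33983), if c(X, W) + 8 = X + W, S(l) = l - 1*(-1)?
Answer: 881/33983 ≈ 0.025925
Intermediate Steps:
S(l) = 1 + l (S(l) = l + 1 = 1 + l)
c(X, W) = -8 + W + X (c(X, W) = -8 + (X + W) = -8 + (W + X) = -8 + W + X)
(c(-4, S(3))*122 + 95)/(-33983) = ((-8 + (1 + 3) - 4)*122 + 95)/(-33983) = ((-8 + 4 - 4)*122 + 95)*(-1/33983) = (-8*122 + 95)*(-1/33983) = (-976 + 95)*(-1/33983) = -881*(-1/33983) = 881/33983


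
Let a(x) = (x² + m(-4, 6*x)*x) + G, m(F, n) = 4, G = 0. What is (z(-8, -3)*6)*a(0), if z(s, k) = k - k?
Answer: 0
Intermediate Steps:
z(s, k) = 0
a(x) = x² + 4*x (a(x) = (x² + 4*x) + 0 = x² + 4*x)
(z(-8, -3)*6)*a(0) = (0*6)*(0*(4 + 0)) = 0*(0*4) = 0*0 = 0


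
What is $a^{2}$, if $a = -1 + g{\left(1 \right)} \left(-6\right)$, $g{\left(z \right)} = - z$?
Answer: $25$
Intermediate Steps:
$a = 5$ ($a = -1 + \left(-1\right) 1 \left(-6\right) = -1 - -6 = -1 + 6 = 5$)
$a^{2} = 5^{2} = 25$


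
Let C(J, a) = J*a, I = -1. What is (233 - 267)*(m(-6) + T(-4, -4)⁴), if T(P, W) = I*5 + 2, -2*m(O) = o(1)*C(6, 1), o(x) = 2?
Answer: -2550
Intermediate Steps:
m(O) = -6
T(P, W) = -3 (T(P, W) = -1*5 + 2 = -5 + 2 = -3)
(233 - 267)*(m(-6) + T(-4, -4)⁴) = (233 - 267)*(-6 + (-3)⁴) = -34*(-6 + 81) = -34*75 = -2550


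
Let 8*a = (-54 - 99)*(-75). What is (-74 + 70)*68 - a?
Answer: -13651/8 ≈ -1706.4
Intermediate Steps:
a = 11475/8 (a = ((-54 - 99)*(-75))/8 = (-153*(-75))/8 = (⅛)*11475 = 11475/8 ≈ 1434.4)
(-74 + 70)*68 - a = (-74 + 70)*68 - 1*11475/8 = -4*68 - 11475/8 = -272 - 11475/8 = -13651/8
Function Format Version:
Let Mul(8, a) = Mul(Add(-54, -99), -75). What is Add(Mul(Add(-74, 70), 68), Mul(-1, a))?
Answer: Rational(-13651, 8) ≈ -1706.4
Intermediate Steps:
a = Rational(11475, 8) (a = Mul(Rational(1, 8), Mul(Add(-54, -99), -75)) = Mul(Rational(1, 8), Mul(-153, -75)) = Mul(Rational(1, 8), 11475) = Rational(11475, 8) ≈ 1434.4)
Add(Mul(Add(-74, 70), 68), Mul(-1, a)) = Add(Mul(Add(-74, 70), 68), Mul(-1, Rational(11475, 8))) = Add(Mul(-4, 68), Rational(-11475, 8)) = Add(-272, Rational(-11475, 8)) = Rational(-13651, 8)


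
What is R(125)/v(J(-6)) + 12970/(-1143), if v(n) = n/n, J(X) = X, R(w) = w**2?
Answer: 17846405/1143 ≈ 15614.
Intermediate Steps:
v(n) = 1
R(125)/v(J(-6)) + 12970/(-1143) = 125**2/1 + 12970/(-1143) = 15625*1 + 12970*(-1/1143) = 15625 - 12970/1143 = 17846405/1143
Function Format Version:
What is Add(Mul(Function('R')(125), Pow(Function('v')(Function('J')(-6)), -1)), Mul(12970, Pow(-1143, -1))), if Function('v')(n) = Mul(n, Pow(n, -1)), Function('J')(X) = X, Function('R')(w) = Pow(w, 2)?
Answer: Rational(17846405, 1143) ≈ 15614.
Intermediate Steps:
Function('v')(n) = 1
Add(Mul(Function('R')(125), Pow(Function('v')(Function('J')(-6)), -1)), Mul(12970, Pow(-1143, -1))) = Add(Mul(Pow(125, 2), Pow(1, -1)), Mul(12970, Pow(-1143, -1))) = Add(Mul(15625, 1), Mul(12970, Rational(-1, 1143))) = Add(15625, Rational(-12970, 1143)) = Rational(17846405, 1143)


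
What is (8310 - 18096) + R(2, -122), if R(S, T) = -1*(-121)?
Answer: -9665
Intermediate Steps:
R(S, T) = 121
(8310 - 18096) + R(2, -122) = (8310 - 18096) + 121 = -9786 + 121 = -9665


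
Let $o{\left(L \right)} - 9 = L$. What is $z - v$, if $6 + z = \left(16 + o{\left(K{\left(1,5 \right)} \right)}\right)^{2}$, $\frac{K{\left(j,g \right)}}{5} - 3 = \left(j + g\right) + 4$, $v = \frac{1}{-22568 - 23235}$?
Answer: $\frac{370729483}{45803} \approx 8094.0$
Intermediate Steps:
$v = - \frac{1}{45803}$ ($v = \frac{1}{-45803} = - \frac{1}{45803} \approx -2.1833 \cdot 10^{-5}$)
$K{\left(j,g \right)} = 35 + 5 g + 5 j$ ($K{\left(j,g \right)} = 15 + 5 \left(\left(j + g\right) + 4\right) = 15 + 5 \left(\left(g + j\right) + 4\right) = 15 + 5 \left(4 + g + j\right) = 15 + \left(20 + 5 g + 5 j\right) = 35 + 5 g + 5 j$)
$o{\left(L \right)} = 9 + L$
$z = 8094$ ($z = -6 + \left(16 + \left(9 + \left(35 + 5 \cdot 5 + 5 \cdot 1\right)\right)\right)^{2} = -6 + \left(16 + \left(9 + \left(35 + 25 + 5\right)\right)\right)^{2} = -6 + \left(16 + \left(9 + 65\right)\right)^{2} = -6 + \left(16 + 74\right)^{2} = -6 + 90^{2} = -6 + 8100 = 8094$)
$z - v = 8094 - - \frac{1}{45803} = 8094 + \frac{1}{45803} = \frac{370729483}{45803}$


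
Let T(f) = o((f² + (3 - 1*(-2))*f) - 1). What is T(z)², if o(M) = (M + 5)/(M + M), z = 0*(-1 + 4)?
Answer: 4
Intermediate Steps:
z = 0 (z = 0*3 = 0)
o(M) = (5 + M)/(2*M) (o(M) = (5 + M)/((2*M)) = (5 + M)*(1/(2*M)) = (5 + M)/(2*M))
T(f) = (4 + f² + 5*f)/(2*(-1 + f² + 5*f)) (T(f) = (5 + ((f² + (3 - 1*(-2))*f) - 1))/(2*((f² + (3 - 1*(-2))*f) - 1)) = (5 + ((f² + (3 + 2)*f) - 1))/(2*((f² + (3 + 2)*f) - 1)) = (5 + ((f² + 5*f) - 1))/(2*((f² + 5*f) - 1)) = (5 + (-1 + f² + 5*f))/(2*(-1 + f² + 5*f)) = (4 + f² + 5*f)/(2*(-1 + f² + 5*f)))
T(z)² = ((4 + 0² + 5*0)/(2*(-1 + 0² + 5*0)))² = ((4 + 0 + 0)/(2*(-1 + 0 + 0)))² = ((½)*4/(-1))² = ((½)*(-1)*4)² = (-2)² = 4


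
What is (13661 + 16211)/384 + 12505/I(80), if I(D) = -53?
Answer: -201169/1272 ≈ -158.15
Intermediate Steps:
(13661 + 16211)/384 + 12505/I(80) = (13661 + 16211)/384 + 12505/(-53) = 29872*(1/384) + 12505*(-1/53) = 1867/24 - 12505/53 = -201169/1272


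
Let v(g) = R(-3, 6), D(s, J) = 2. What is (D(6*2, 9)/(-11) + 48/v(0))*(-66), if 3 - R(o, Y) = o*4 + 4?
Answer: -276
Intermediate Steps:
R(o, Y) = -1 - 4*o (R(o, Y) = 3 - (o*4 + 4) = 3 - (4*o + 4) = 3 - (4 + 4*o) = 3 + (-4 - 4*o) = -1 - 4*o)
v(g) = 11 (v(g) = -1 - 4*(-3) = -1 + 12 = 11)
(D(6*2, 9)/(-11) + 48/v(0))*(-66) = (2/(-11) + 48/11)*(-66) = (2*(-1/11) + 48*(1/11))*(-66) = (-2/11 + 48/11)*(-66) = (46/11)*(-66) = -276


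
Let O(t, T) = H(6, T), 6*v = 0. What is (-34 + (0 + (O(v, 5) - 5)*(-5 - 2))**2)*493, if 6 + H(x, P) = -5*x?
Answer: 40591155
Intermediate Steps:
v = 0 (v = (1/6)*0 = 0)
H(x, P) = -6 - 5*x
O(t, T) = -36 (O(t, T) = -6 - 5*6 = -6 - 30 = -36)
(-34 + (0 + (O(v, 5) - 5)*(-5 - 2))**2)*493 = (-34 + (0 + (-36 - 5)*(-5 - 2))**2)*493 = (-34 + (0 - 41*(-7))**2)*493 = (-34 + (0 + 287)**2)*493 = (-34 + 287**2)*493 = (-34 + 82369)*493 = 82335*493 = 40591155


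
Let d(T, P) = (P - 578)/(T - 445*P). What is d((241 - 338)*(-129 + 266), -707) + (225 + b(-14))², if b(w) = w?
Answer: 13415333561/301326 ≈ 44521.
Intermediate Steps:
d(T, P) = (-578 + P)/(T - 445*P)
d((241 - 338)*(-129 + 266), -707) + (225 + b(-14))² = (578 - 1*(-707))/(-(241 - 338)*(-129 + 266) + 445*(-707)) + (225 - 14)² = (578 + 707)/(-(-97)*137 - 314615) + 211² = 1285/(-1*(-13289) - 314615) + 44521 = 1285/(13289 - 314615) + 44521 = 1285/(-301326) + 44521 = -1/301326*1285 + 44521 = -1285/301326 + 44521 = 13415333561/301326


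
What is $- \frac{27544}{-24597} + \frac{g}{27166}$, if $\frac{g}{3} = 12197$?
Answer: $\frac{1648289131}{668202102} \approx 2.4668$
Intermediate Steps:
$g = 36591$ ($g = 3 \cdot 12197 = 36591$)
$- \frac{27544}{-24597} + \frac{g}{27166} = - \frac{27544}{-24597} + \frac{36591}{27166} = \left(-27544\right) \left(- \frac{1}{24597}\right) + 36591 \cdot \frac{1}{27166} = \frac{27544}{24597} + \frac{36591}{27166} = \frac{1648289131}{668202102}$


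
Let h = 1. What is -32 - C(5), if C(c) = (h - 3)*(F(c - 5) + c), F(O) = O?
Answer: -22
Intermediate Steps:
C(c) = 10 - 4*c (C(c) = (1 - 3)*((c - 5) + c) = -2*((-5 + c) + c) = -2*(-5 + 2*c) = 10 - 4*c)
-32 - C(5) = -32 - (10 - 4*5) = -32 - (10 - 20) = -32 - 1*(-10) = -32 + 10 = -22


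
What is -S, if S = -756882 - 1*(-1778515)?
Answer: -1021633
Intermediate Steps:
S = 1021633 (S = -756882 + 1778515 = 1021633)
-S = -1*1021633 = -1021633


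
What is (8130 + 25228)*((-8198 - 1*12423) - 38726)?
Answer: -1979697226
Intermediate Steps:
(8130 + 25228)*((-8198 - 1*12423) - 38726) = 33358*((-8198 - 12423) - 38726) = 33358*(-20621 - 38726) = 33358*(-59347) = -1979697226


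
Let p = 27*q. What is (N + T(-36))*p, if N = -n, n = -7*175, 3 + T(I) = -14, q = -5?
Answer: -163080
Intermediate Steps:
T(I) = -17 (T(I) = -3 - 14 = -17)
n = -1225
p = -135 (p = 27*(-5) = -135)
N = 1225 (N = -1*(-1225) = 1225)
(N + T(-36))*p = (1225 - 17)*(-135) = 1208*(-135) = -163080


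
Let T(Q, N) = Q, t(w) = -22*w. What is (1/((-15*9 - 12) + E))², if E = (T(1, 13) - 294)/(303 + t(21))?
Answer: 25281/532686400 ≈ 4.7459e-5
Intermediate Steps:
E = 293/159 (E = (1 - 294)/(303 - 22*21) = -293/(303 - 462) = -293/(-159) = -293*(-1/159) = 293/159 ≈ 1.8428)
(1/((-15*9 - 12) + E))² = (1/((-15*9 - 12) + 293/159))² = (1/((-135 - 12) + 293/159))² = (1/(-147 + 293/159))² = (1/(-23080/159))² = (-159/23080)² = 25281/532686400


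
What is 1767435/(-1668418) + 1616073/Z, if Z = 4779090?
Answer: -479203804303/664459981635 ≈ -0.72119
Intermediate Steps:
1767435/(-1668418) + 1616073/Z = 1767435/(-1668418) + 1616073/4779090 = 1767435*(-1/1668418) + 1616073*(1/4779090) = -1767435/1668418 + 538691/1593030 = -479203804303/664459981635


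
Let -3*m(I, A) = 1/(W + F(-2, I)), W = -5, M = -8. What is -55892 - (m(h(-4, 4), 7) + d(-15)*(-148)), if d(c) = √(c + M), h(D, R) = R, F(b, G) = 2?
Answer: -503029/9 + 148*I*√23 ≈ -55892.0 + 709.78*I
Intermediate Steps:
m(I, A) = ⅑ (m(I, A) = -1/(3*(-5 + 2)) = -⅓/(-3) = -⅓*(-⅓) = ⅑)
d(c) = √(-8 + c) (d(c) = √(c - 8) = √(-8 + c))
-55892 - (m(h(-4, 4), 7) + d(-15)*(-148)) = -55892 - (⅑ + √(-8 - 15)*(-148)) = -55892 - (⅑ + √(-23)*(-148)) = -55892 - (⅑ + (I*√23)*(-148)) = -55892 - (⅑ - 148*I*√23) = -55892 + (-⅑ + 148*I*√23) = -503029/9 + 148*I*√23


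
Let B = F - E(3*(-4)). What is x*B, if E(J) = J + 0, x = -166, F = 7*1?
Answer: -3154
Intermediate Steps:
F = 7
E(J) = J
B = 19 (B = 7 - 3*(-4) = 7 - 1*(-12) = 7 + 12 = 19)
x*B = -166*19 = -3154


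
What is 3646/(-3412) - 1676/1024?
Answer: -590751/218368 ≈ -2.7053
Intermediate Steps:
3646/(-3412) - 1676/1024 = 3646*(-1/3412) - 1676*1/1024 = -1823/1706 - 419/256 = -590751/218368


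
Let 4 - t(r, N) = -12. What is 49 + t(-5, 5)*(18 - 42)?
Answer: -335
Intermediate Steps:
t(r, N) = 16 (t(r, N) = 4 - 1*(-12) = 4 + 12 = 16)
49 + t(-5, 5)*(18 - 42) = 49 + 16*(18 - 42) = 49 + 16*(-24) = 49 - 384 = -335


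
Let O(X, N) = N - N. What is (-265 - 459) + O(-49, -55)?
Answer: -724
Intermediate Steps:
O(X, N) = 0
(-265 - 459) + O(-49, -55) = (-265 - 459) + 0 = -724 + 0 = -724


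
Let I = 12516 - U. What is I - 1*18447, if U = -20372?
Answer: 14441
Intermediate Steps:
I = 32888 (I = 12516 - 1*(-20372) = 12516 + 20372 = 32888)
I - 1*18447 = 32888 - 1*18447 = 32888 - 18447 = 14441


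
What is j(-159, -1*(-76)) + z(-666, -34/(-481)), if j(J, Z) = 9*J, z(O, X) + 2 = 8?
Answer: -1425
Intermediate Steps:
z(O, X) = 6 (z(O, X) = -2 + 8 = 6)
j(-159, -1*(-76)) + z(-666, -34/(-481)) = 9*(-159) + 6 = -1431 + 6 = -1425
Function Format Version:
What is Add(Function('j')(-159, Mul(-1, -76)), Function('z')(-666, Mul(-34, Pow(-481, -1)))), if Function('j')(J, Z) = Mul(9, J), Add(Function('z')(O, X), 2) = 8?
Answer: -1425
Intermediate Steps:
Function('z')(O, X) = 6 (Function('z')(O, X) = Add(-2, 8) = 6)
Add(Function('j')(-159, Mul(-1, -76)), Function('z')(-666, Mul(-34, Pow(-481, -1)))) = Add(Mul(9, -159), 6) = Add(-1431, 6) = -1425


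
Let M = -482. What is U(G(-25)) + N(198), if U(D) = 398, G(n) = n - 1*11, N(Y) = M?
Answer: -84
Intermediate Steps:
N(Y) = -482
G(n) = -11 + n (G(n) = n - 11 = -11 + n)
U(G(-25)) + N(198) = 398 - 482 = -84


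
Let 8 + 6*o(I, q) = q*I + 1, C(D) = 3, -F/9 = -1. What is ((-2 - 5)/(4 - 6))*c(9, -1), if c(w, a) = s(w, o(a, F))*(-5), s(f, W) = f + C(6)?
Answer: -210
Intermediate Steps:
F = 9 (F = -9*(-1) = 9)
o(I, q) = -7/6 + I*q/6 (o(I, q) = -4/3 + (q*I + 1)/6 = -4/3 + (I*q + 1)/6 = -4/3 + (1 + I*q)/6 = -4/3 + (⅙ + I*q/6) = -7/6 + I*q/6)
s(f, W) = 3 + f (s(f, W) = f + 3 = 3 + f)
c(w, a) = -15 - 5*w (c(w, a) = (3 + w)*(-5) = -15 - 5*w)
((-2 - 5)/(4 - 6))*c(9, -1) = ((-2 - 5)/(4 - 6))*(-15 - 5*9) = (-7/(-2))*(-15 - 45) = -7*(-½)*(-60) = (7/2)*(-60) = -210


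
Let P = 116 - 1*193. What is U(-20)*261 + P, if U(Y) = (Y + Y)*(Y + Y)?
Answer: 417523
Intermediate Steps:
U(Y) = 4*Y² (U(Y) = (2*Y)*(2*Y) = 4*Y²)
P = -77 (P = 116 - 193 = -77)
U(-20)*261 + P = (4*(-20)²)*261 - 77 = (4*400)*261 - 77 = 1600*261 - 77 = 417600 - 77 = 417523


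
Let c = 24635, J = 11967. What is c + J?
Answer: 36602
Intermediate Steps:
c + J = 24635 + 11967 = 36602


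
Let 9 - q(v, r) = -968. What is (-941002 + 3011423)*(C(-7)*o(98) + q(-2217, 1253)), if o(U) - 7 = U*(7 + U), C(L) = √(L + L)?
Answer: 2022801317 + 21319125037*I*√14 ≈ 2.0228e+9 + 7.9769e+10*I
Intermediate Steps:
C(L) = √2*√L (C(L) = √(2*L) = √2*√L)
q(v, r) = 977 (q(v, r) = 9 - 1*(-968) = 9 + 968 = 977)
o(U) = 7 + U*(7 + U)
(-941002 + 3011423)*(C(-7)*o(98) + q(-2217, 1253)) = (-941002 + 3011423)*((√2*√(-7))*(7 + 98² + 7*98) + 977) = 2070421*((√2*(I*√7))*(7 + 9604 + 686) + 977) = 2070421*((I*√14)*10297 + 977) = 2070421*(10297*I*√14 + 977) = 2070421*(977 + 10297*I*√14) = 2022801317 + 21319125037*I*√14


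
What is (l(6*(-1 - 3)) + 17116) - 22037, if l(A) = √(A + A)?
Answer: -4921 + 4*I*√3 ≈ -4921.0 + 6.9282*I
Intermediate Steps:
l(A) = √2*√A (l(A) = √(2*A) = √2*√A)
(l(6*(-1 - 3)) + 17116) - 22037 = (√2*√(6*(-1 - 3)) + 17116) - 22037 = (√2*√(6*(-4)) + 17116) - 22037 = (√2*√(-24) + 17116) - 22037 = (√2*(2*I*√6) + 17116) - 22037 = (4*I*√3 + 17116) - 22037 = (17116 + 4*I*√3) - 22037 = -4921 + 4*I*√3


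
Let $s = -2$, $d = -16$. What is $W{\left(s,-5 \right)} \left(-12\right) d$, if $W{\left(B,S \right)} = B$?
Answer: $-384$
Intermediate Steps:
$W{\left(s,-5 \right)} \left(-12\right) d = \left(-2\right) \left(-12\right) \left(-16\right) = 24 \left(-16\right) = -384$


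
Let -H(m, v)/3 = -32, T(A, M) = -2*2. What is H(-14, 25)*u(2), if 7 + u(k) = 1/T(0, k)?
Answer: -696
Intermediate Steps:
T(A, M) = -4
H(m, v) = 96 (H(m, v) = -3*(-32) = 96)
u(k) = -29/4 (u(k) = -7 + 1/(-4) = -7 - ¼ = -29/4)
H(-14, 25)*u(2) = 96*(-29/4) = -696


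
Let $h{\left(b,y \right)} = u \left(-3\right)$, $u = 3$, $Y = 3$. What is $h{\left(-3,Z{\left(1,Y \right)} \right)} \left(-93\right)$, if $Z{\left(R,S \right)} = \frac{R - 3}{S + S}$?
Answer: $837$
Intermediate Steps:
$Z{\left(R,S \right)} = \frac{-3 + R}{2 S}$
$h{\left(b,y \right)} = -9$ ($h{\left(b,y \right)} = 3 \left(-3\right) = -9$)
$h{\left(-3,Z{\left(1,Y \right)} \right)} \left(-93\right) = \left(-9\right) \left(-93\right) = 837$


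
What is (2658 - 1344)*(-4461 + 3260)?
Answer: -1578114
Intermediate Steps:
(2658 - 1344)*(-4461 + 3260) = 1314*(-1201) = -1578114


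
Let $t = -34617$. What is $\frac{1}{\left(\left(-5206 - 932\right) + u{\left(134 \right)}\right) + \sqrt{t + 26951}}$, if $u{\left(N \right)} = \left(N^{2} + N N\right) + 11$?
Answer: $\frac{29785}{887153891} - \frac{i \sqrt{7666}}{887153891} \approx 3.3574 \cdot 10^{-5} - 9.8693 \cdot 10^{-8} i$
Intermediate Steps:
$u{\left(N \right)} = 11 + 2 N^{2}$ ($u{\left(N \right)} = \left(N^{2} + N^{2}\right) + 11 = 2 N^{2} + 11 = 11 + 2 N^{2}$)
$\frac{1}{\left(\left(-5206 - 932\right) + u{\left(134 \right)}\right) + \sqrt{t + 26951}} = \frac{1}{\left(\left(-5206 - 932\right) + \left(11 + 2 \cdot 134^{2}\right)\right) + \sqrt{-34617 + 26951}} = \frac{1}{\left(-6138 + \left(11 + 2 \cdot 17956\right)\right) + \sqrt{-7666}} = \frac{1}{\left(-6138 + \left(11 + 35912\right)\right) + i \sqrt{7666}} = \frac{1}{\left(-6138 + 35923\right) + i \sqrt{7666}} = \frac{1}{29785 + i \sqrt{7666}}$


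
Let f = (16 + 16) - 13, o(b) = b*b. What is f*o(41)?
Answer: 31939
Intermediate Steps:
o(b) = b**2
f = 19 (f = 32 - 13 = 19)
f*o(41) = 19*41**2 = 19*1681 = 31939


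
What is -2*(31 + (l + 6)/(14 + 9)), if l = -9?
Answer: -1420/23 ≈ -61.739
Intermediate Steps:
-2*(31 + (l + 6)/(14 + 9)) = -2*(31 + (-9 + 6)/(14 + 9)) = -2*(31 - 3/23) = -2*710/23 = -1420/23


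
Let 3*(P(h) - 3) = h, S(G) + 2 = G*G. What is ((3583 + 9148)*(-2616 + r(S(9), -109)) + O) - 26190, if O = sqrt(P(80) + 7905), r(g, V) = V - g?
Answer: -35723914 + 2*sqrt(17853)/3 ≈ -3.5724e+7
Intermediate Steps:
S(G) = -2 + G**2 (S(G) = -2 + G*G = -2 + G**2)
P(h) = 3 + h/3
O = 2*sqrt(17853)/3 (O = sqrt((3 + (1/3)*80) + 7905) = sqrt((3 + 80/3) + 7905) = sqrt(89/3 + 7905) = sqrt(23804/3) = 2*sqrt(17853)/3 ≈ 89.077)
((3583 + 9148)*(-2616 + r(S(9), -109)) + O) - 26190 = ((3583 + 9148)*(-2616 + (-109 - (-2 + 9**2))) + 2*sqrt(17853)/3) - 26190 = (12731*(-2616 + (-109 - (-2 + 81))) + 2*sqrt(17853)/3) - 26190 = (12731*(-2616 + (-109 - 1*79)) + 2*sqrt(17853)/3) - 26190 = (12731*(-2616 + (-109 - 79)) + 2*sqrt(17853)/3) - 26190 = (12731*(-2616 - 188) + 2*sqrt(17853)/3) - 26190 = (12731*(-2804) + 2*sqrt(17853)/3) - 26190 = (-35697724 + 2*sqrt(17853)/3) - 26190 = -35723914 + 2*sqrt(17853)/3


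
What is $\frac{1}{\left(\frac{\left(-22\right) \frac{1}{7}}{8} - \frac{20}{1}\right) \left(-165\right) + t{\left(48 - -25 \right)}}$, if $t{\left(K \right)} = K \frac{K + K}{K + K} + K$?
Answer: $\frac{28}{98303} \approx 0.00028483$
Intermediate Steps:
$t{\left(K \right)} = 2 K$ ($t{\left(K \right)} = K \frac{2 K}{2 K} + K = K 2 K \frac{1}{2 K} + K = K 1 + K = K + K = 2 K$)
$\frac{1}{\left(\frac{\left(-22\right) \frac{1}{7}}{8} - \frac{20}{1}\right) \left(-165\right) + t{\left(48 - -25 \right)}} = \frac{1}{\left(\frac{\left(-22\right) \frac{1}{7}}{8} - \frac{20}{1}\right) \left(-165\right) + 2 \left(48 - -25\right)} = \frac{1}{\left(\left(-22\right) \frac{1}{7} \cdot \frac{1}{8} - 20\right) \left(-165\right) + 2 \left(48 + 25\right)} = \frac{1}{\left(\left(- \frac{22}{7}\right) \frac{1}{8} - 20\right) \left(-165\right) + 2 \cdot 73} = \frac{1}{\left(- \frac{11}{28} - 20\right) \left(-165\right) + 146} = \frac{1}{\left(- \frac{571}{28}\right) \left(-165\right) + 146} = \frac{1}{\frac{94215}{28} + 146} = \frac{1}{\frac{98303}{28}} = \frac{28}{98303}$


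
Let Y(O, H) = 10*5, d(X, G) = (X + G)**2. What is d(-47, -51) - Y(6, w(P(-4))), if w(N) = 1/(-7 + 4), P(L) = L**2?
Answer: 9554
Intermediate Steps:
d(X, G) = (G + X)**2
w(N) = -1/3 (w(N) = 1/(-3) = -1/3)
Y(O, H) = 50
d(-47, -51) - Y(6, w(P(-4))) = (-51 - 47)**2 - 1*50 = (-98)**2 - 50 = 9604 - 50 = 9554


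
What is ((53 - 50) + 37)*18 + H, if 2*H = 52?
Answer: 746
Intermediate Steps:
H = 26 (H = (1/2)*52 = 26)
((53 - 50) + 37)*18 + H = ((53 - 50) + 37)*18 + 26 = (3 + 37)*18 + 26 = 40*18 + 26 = 720 + 26 = 746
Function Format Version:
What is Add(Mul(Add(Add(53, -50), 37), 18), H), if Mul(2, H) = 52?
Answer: 746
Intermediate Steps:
H = 26 (H = Mul(Rational(1, 2), 52) = 26)
Add(Mul(Add(Add(53, -50), 37), 18), H) = Add(Mul(Add(Add(53, -50), 37), 18), 26) = Add(Mul(Add(3, 37), 18), 26) = Add(Mul(40, 18), 26) = Add(720, 26) = 746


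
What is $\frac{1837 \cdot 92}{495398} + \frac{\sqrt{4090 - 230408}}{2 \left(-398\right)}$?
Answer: $\frac{84502}{247699} - \frac{i \sqrt{226318}}{796} \approx 0.34115 - 0.59765 i$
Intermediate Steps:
$\frac{1837 \cdot 92}{495398} + \frac{\sqrt{4090 - 230408}}{2 \left(-398\right)} = 169004 \cdot \frac{1}{495398} + \frac{\sqrt{-226318}}{-796} = \frac{84502}{247699} + i \sqrt{226318} \left(- \frac{1}{796}\right) = \frac{84502}{247699} - \frac{i \sqrt{226318}}{796}$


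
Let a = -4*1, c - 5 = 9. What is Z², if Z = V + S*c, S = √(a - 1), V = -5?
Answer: (5 - 14*I*√5)² ≈ -955.0 - 313.05*I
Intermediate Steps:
c = 14 (c = 5 + 9 = 14)
a = -4
S = I*√5 (S = √(-4 - 1) = √(-5) = I*√5 ≈ 2.2361*I)
Z = -5 + 14*I*√5 (Z = -5 + (I*√5)*14 = -5 + 14*I*√5 ≈ -5.0 + 31.305*I)
Z² = (-5 + 14*I*√5)²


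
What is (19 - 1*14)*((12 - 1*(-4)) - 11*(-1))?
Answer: 135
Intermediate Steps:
(19 - 1*14)*((12 - 1*(-4)) - 11*(-1)) = (19 - 14)*((12 + 4) + 11) = 5*(16 + 11) = 5*27 = 135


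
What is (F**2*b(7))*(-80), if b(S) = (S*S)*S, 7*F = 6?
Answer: -20160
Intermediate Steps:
F = 6/7 (F = (1/7)*6 = 6/7 ≈ 0.85714)
b(S) = S**3 (b(S) = S**2*S = S**3)
(F**2*b(7))*(-80) = ((6/7)**2*7**3)*(-80) = ((36/49)*343)*(-80) = 252*(-80) = -20160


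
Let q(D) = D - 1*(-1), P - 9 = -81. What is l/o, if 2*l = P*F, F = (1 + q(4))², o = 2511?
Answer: -16/31 ≈ -0.51613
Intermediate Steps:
P = -72 (P = 9 - 81 = -72)
q(D) = 1 + D (q(D) = D + 1 = 1 + D)
F = 36 (F = (1 + (1 + 4))² = (1 + 5)² = 6² = 36)
l = -1296 (l = (-72*36)/2 = (½)*(-2592) = -1296)
l/o = -1296/2511 = -1296*1/2511 = -16/31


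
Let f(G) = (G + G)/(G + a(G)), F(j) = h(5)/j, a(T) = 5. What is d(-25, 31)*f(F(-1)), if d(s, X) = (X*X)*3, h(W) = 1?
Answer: -2883/2 ≈ -1441.5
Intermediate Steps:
d(s, X) = 3*X² (d(s, X) = X²*3 = 3*X²)
F(j) = 1/j
f(G) = 2*G/(5 + G) (f(G) = (G + G)/(G + 5) = (2*G)/(5 + G) = 2*G/(5 + G))
d(-25, 31)*f(F(-1)) = (3*31²)*(2/(-1*(5 + 1/(-1)))) = (3*961)*(2*(-1)/(5 - 1)) = 2883*(2*(-1)/4) = 2883*(2*(-1)*(¼)) = 2883*(-½) = -2883/2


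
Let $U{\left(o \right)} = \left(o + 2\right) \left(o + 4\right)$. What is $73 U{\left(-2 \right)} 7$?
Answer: $0$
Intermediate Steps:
$U{\left(o \right)} = \left(2 + o\right) \left(4 + o\right)$
$73 U{\left(-2 \right)} 7 = 73 \left(8 + \left(-2\right)^{2} + 6 \left(-2\right)\right) 7 = 73 \left(8 + 4 - 12\right) 7 = 73 \cdot 0 \cdot 7 = 73 \cdot 0 = 0$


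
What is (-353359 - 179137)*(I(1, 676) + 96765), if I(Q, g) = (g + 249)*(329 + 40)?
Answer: -233281172640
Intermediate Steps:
I(Q, g) = 91881 + 369*g (I(Q, g) = (249 + g)*369 = 91881 + 369*g)
(-353359 - 179137)*(I(1, 676) + 96765) = (-353359 - 179137)*((91881 + 369*676) + 96765) = -532496*((91881 + 249444) + 96765) = -532496*(341325 + 96765) = -532496*438090 = -233281172640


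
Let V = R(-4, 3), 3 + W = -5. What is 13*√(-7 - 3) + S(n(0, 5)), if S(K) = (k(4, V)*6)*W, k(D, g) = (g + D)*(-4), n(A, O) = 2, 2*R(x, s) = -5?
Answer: 288 + 13*I*√10 ≈ 288.0 + 41.11*I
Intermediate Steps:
W = -8 (W = -3 - 5 = -8)
R(x, s) = -5/2 (R(x, s) = (½)*(-5) = -5/2)
V = -5/2 ≈ -2.5000
k(D, g) = -4*D - 4*g (k(D, g) = (D + g)*(-4) = -4*D - 4*g)
S(K) = 288 (S(K) = ((-4*4 - 4*(-5/2))*6)*(-8) = ((-16 + 10)*6)*(-8) = -6*6*(-8) = -36*(-8) = 288)
13*√(-7 - 3) + S(n(0, 5)) = 13*√(-7 - 3) + 288 = 13*√(-10) + 288 = 13*(I*√10) + 288 = 13*I*√10 + 288 = 288 + 13*I*√10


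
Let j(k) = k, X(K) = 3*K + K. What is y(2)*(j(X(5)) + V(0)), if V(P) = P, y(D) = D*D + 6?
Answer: 200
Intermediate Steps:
y(D) = 6 + D**2 (y(D) = D**2 + 6 = 6 + D**2)
X(K) = 4*K
y(2)*(j(X(5)) + V(0)) = (6 + 2**2)*(4*5 + 0) = (6 + 4)*(20 + 0) = 10*20 = 200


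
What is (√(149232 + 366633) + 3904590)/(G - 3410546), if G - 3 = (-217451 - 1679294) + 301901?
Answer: -3904590/5005387 - 17*√1785/5005387 ≈ -0.78022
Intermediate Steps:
G = -1594841 (G = 3 + ((-217451 - 1679294) + 301901) = 3 + (-1896745 + 301901) = 3 - 1594844 = -1594841)
(√(149232 + 366633) + 3904590)/(G - 3410546) = (√(149232 + 366633) + 3904590)/(-1594841 - 3410546) = (√515865 + 3904590)/(-5005387) = (17*√1785 + 3904590)*(-1/5005387) = (3904590 + 17*√1785)*(-1/5005387) = -3904590/5005387 - 17*√1785/5005387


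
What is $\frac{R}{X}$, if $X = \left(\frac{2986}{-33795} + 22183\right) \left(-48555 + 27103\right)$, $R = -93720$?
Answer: $\frac{791816850}{4020488249137} \approx 0.00019695$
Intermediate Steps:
$X = - \frac{16081952996548}{33795}$ ($X = \left(2986 \left(- \frac{1}{33795}\right) + 22183\right) \left(-21452\right) = \left(- \frac{2986}{33795} + 22183\right) \left(-21452\right) = \frac{749671499}{33795} \left(-21452\right) = - \frac{16081952996548}{33795} \approx -4.7587 \cdot 10^{8}$)
$\frac{R}{X} = - \frac{93720}{- \frac{16081952996548}{33795}} = \left(-93720\right) \left(- \frac{33795}{16081952996548}\right) = \frac{791816850}{4020488249137}$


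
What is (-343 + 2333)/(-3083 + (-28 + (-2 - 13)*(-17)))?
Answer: -995/1428 ≈ -0.69678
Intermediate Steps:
(-343 + 2333)/(-3083 + (-28 + (-2 - 13)*(-17))) = 1990/(-3083 + (-28 - 15*(-17))) = 1990/(-3083 + (-28 + 255)) = 1990/(-3083 + 227) = 1990/(-2856) = 1990*(-1/2856) = -995/1428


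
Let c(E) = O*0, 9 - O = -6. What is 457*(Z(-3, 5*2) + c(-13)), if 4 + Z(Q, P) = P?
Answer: 2742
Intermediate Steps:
Z(Q, P) = -4 + P
O = 15 (O = 9 - 1*(-6) = 9 + 6 = 15)
c(E) = 0 (c(E) = 15*0 = 0)
457*(Z(-3, 5*2) + c(-13)) = 457*((-4 + 5*2) + 0) = 457*((-4 + 10) + 0) = 457*(6 + 0) = 457*6 = 2742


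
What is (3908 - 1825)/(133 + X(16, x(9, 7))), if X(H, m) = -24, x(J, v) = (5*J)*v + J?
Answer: 2083/109 ≈ 19.110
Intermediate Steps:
x(J, v) = J + 5*J*v (x(J, v) = 5*J*v + J = J + 5*J*v)
(3908 - 1825)/(133 + X(16, x(9, 7))) = (3908 - 1825)/(133 - 24) = 2083/109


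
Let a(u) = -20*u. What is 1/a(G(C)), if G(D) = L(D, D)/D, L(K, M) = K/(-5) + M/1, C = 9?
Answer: -1/16 ≈ -0.062500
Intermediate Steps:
L(K, M) = M - K/5 (L(K, M) = K*(-⅕) + M*1 = -K/5 + M = M - K/5)
G(D) = ⅘ (G(D) = (D - D/5)/D = (4*D/5)/D = ⅘)
1/a(G(C)) = 1/(-20*⅘) = 1/(-16) = -1/16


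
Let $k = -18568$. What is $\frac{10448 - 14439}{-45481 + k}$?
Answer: $\frac{3991}{64049} \approx 0.062312$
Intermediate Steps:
$\frac{10448 - 14439}{-45481 + k} = \frac{10448 - 14439}{-45481 - 18568} = - \frac{3991}{-64049} = \left(-3991\right) \left(- \frac{1}{64049}\right) = \frac{3991}{64049}$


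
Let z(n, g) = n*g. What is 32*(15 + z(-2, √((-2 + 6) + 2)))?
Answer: 480 - 64*√6 ≈ 323.23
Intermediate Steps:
z(n, g) = g*n
32*(15 + z(-2, √((-2 + 6) + 2))) = 32*(15 + √((-2 + 6) + 2)*(-2)) = 32*(15 + √(4 + 2)*(-2)) = 32*(15 + √6*(-2)) = 32*(15 - 2*√6) = 480 - 64*√6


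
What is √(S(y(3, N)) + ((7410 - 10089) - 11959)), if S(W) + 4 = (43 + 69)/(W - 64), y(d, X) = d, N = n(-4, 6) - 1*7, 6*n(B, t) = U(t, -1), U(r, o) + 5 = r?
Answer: I*√54489714/61 ≈ 121.01*I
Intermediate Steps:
U(r, o) = -5 + r
n(B, t) = -⅚ + t/6 (n(B, t) = (-5 + t)/6 = -⅚ + t/6)
N = -41/6 (N = (-⅚ + (⅙)*6) - 1*7 = (-⅚ + 1) - 7 = ⅙ - 7 = -41/6 ≈ -6.8333)
S(W) = -4 + 112/(-64 + W) (S(W) = -4 + (43 + 69)/(W - 64) = -4 + 112/(-64 + W))
√(S(y(3, N)) + ((7410 - 10089) - 11959)) = √(4*(92 - 1*3)/(-64 + 3) + ((7410 - 10089) - 11959)) = √(4*(92 - 3)/(-61) + (-2679 - 11959)) = √(4*(-1/61)*89 - 14638) = √(-356/61 - 14638) = √(-893274/61) = I*√54489714/61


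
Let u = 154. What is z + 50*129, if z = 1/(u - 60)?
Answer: 606301/94 ≈ 6450.0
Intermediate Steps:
z = 1/94 (z = 1/(154 - 60) = 1/94 ≈ 0.010638)
z + 50*129 = 1/94 + 50*129 = 1/94 + 6450 = 606301/94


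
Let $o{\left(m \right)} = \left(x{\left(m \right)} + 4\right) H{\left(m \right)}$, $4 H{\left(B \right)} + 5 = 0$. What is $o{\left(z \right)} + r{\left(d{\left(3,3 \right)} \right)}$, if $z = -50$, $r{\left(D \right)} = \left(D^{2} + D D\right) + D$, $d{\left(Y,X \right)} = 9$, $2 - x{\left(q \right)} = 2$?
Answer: $166$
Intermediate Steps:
$x{\left(q \right)} = 0$ ($x{\left(q \right)} = 2 - 2 = 0$)
$r{\left(D \right)} = D + 2 D^{2}$ ($r{\left(D \right)} = \left(D^{2} + D^{2}\right) + D = 2 D^{2} + D = D + 2 D^{2}$)
$H{\left(B \right)} = - \frac{5}{4}$ ($H{\left(B \right)} = - \frac{5}{4} + \frac{1}{4} \cdot 0 = - \frac{5}{4} + 0 = - \frac{5}{4}$)
$o{\left(m \right)} = -5$ ($o{\left(m \right)} = \left(0 + 4\right) \left(- \frac{5}{4}\right) = 4 \left(- \frac{5}{4}\right) = -5$)
$o{\left(z \right)} + r{\left(d{\left(3,3 \right)} \right)} = -5 + 9 \left(1 + 2 \cdot 9\right) = -5 + 9 \left(1 + 18\right) = -5 + 9 \cdot 19 = -5 + 171 = 166$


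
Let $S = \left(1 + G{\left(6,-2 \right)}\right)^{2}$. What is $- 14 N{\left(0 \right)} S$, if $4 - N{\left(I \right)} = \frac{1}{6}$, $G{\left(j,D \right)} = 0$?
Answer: $- \frac{161}{3} \approx -53.667$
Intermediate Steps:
$N{\left(I \right)} = \frac{23}{6}$ ($N{\left(I \right)} = 4 - \frac{1}{6} = \frac{23}{6}$)
$S = 1$ ($S = \left(1 + 0\right)^{2} = 1^{2} = 1$)
$- 14 N{\left(0 \right)} S = \left(-14\right) \frac{23}{6} \cdot 1 = \left(- \frac{161}{3}\right) 1 = - \frac{161}{3}$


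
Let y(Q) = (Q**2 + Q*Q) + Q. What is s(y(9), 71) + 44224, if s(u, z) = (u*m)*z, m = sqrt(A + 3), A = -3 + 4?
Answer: 68506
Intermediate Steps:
A = 1
m = 2 (m = sqrt(1 + 3) = sqrt(4) = 2)
y(Q) = Q + 2*Q**2 (y(Q) = (Q**2 + Q**2) + Q = 2*Q**2 + Q = Q + 2*Q**2)
s(u, z) = 2*u*z (s(u, z) = (u*2)*z = (2*u)*z = 2*u*z)
s(y(9), 71) + 44224 = 2*(9*(1 + 2*9))*71 + 44224 = 2*(9*(1 + 18))*71 + 44224 = 2*(9*19)*71 + 44224 = 2*171*71 + 44224 = 24282 + 44224 = 68506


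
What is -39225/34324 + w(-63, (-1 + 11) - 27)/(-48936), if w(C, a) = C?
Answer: -159779349/139973272 ≈ -1.1415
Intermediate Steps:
-39225/34324 + w(-63, (-1 + 11) - 27)/(-48936) = -39225/34324 - 63/(-48936) = -39225*1/34324 - 63*(-1/48936) = -39225/34324 + 21/16312 = -159779349/139973272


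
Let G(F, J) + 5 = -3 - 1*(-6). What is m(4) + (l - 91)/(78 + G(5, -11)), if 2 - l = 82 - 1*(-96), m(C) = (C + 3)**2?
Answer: 3457/76 ≈ 45.487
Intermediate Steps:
G(F, J) = -2 (G(F, J) = -5 + (-3 - 1*(-6)) = -5 + (-3 + 6) = -5 + 3 = -2)
m(C) = (3 + C)**2
l = -176 (l = 2 - (82 - 1*(-96)) = 2 - (82 + 96) = 2 - 1*178 = 2 - 178 = -176)
m(4) + (l - 91)/(78 + G(5, -11)) = (3 + 4)**2 + (-176 - 91)/(78 - 2) = 7**2 - 267/76 = 49 - 267*1/76 = 49 - 267/76 = 3457/76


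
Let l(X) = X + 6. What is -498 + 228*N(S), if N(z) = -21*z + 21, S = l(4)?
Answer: -43590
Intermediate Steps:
l(X) = 6 + X
S = 10 (S = 6 + 4 = 10)
N(z) = 21 - 21*z
-498 + 228*N(S) = -498 + 228*(21 - 21*10) = -498 + 228*(21 - 210) = -498 + 228*(-189) = -498 - 43092 = -43590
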